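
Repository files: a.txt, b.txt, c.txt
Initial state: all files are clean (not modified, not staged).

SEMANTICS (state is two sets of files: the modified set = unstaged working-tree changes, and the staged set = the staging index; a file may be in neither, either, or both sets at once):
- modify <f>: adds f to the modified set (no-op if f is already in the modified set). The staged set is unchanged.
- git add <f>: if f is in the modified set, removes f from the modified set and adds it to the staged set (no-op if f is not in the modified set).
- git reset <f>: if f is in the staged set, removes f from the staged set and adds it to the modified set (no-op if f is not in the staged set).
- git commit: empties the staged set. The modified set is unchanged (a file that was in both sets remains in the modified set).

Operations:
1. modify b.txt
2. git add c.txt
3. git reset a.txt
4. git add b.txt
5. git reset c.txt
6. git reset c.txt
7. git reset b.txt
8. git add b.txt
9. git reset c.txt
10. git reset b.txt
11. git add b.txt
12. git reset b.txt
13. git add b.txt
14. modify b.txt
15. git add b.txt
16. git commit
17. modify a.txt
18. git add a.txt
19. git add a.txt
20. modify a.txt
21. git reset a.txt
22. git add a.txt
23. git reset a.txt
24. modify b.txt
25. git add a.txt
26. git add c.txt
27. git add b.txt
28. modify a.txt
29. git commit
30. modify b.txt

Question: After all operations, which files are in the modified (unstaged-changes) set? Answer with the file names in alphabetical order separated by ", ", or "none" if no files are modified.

After op 1 (modify b.txt): modified={b.txt} staged={none}
After op 2 (git add c.txt): modified={b.txt} staged={none}
After op 3 (git reset a.txt): modified={b.txt} staged={none}
After op 4 (git add b.txt): modified={none} staged={b.txt}
After op 5 (git reset c.txt): modified={none} staged={b.txt}
After op 6 (git reset c.txt): modified={none} staged={b.txt}
After op 7 (git reset b.txt): modified={b.txt} staged={none}
After op 8 (git add b.txt): modified={none} staged={b.txt}
After op 9 (git reset c.txt): modified={none} staged={b.txt}
After op 10 (git reset b.txt): modified={b.txt} staged={none}
After op 11 (git add b.txt): modified={none} staged={b.txt}
After op 12 (git reset b.txt): modified={b.txt} staged={none}
After op 13 (git add b.txt): modified={none} staged={b.txt}
After op 14 (modify b.txt): modified={b.txt} staged={b.txt}
After op 15 (git add b.txt): modified={none} staged={b.txt}
After op 16 (git commit): modified={none} staged={none}
After op 17 (modify a.txt): modified={a.txt} staged={none}
After op 18 (git add a.txt): modified={none} staged={a.txt}
After op 19 (git add a.txt): modified={none} staged={a.txt}
After op 20 (modify a.txt): modified={a.txt} staged={a.txt}
After op 21 (git reset a.txt): modified={a.txt} staged={none}
After op 22 (git add a.txt): modified={none} staged={a.txt}
After op 23 (git reset a.txt): modified={a.txt} staged={none}
After op 24 (modify b.txt): modified={a.txt, b.txt} staged={none}
After op 25 (git add a.txt): modified={b.txt} staged={a.txt}
After op 26 (git add c.txt): modified={b.txt} staged={a.txt}
After op 27 (git add b.txt): modified={none} staged={a.txt, b.txt}
After op 28 (modify a.txt): modified={a.txt} staged={a.txt, b.txt}
After op 29 (git commit): modified={a.txt} staged={none}
After op 30 (modify b.txt): modified={a.txt, b.txt} staged={none}

Answer: a.txt, b.txt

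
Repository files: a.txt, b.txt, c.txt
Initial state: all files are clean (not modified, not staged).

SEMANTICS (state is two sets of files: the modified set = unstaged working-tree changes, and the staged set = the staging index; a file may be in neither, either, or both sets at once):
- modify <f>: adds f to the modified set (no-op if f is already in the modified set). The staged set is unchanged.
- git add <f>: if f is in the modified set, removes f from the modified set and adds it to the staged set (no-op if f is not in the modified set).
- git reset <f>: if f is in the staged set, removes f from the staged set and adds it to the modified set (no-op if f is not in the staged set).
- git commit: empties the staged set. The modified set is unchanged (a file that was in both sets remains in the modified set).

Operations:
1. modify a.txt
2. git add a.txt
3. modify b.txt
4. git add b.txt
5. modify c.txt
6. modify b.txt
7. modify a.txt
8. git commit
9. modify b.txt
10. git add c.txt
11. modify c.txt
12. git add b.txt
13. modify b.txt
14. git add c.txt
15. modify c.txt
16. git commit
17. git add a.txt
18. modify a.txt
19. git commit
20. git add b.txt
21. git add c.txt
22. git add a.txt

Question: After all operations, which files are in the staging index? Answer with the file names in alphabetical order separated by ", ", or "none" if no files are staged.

After op 1 (modify a.txt): modified={a.txt} staged={none}
After op 2 (git add a.txt): modified={none} staged={a.txt}
After op 3 (modify b.txt): modified={b.txt} staged={a.txt}
After op 4 (git add b.txt): modified={none} staged={a.txt, b.txt}
After op 5 (modify c.txt): modified={c.txt} staged={a.txt, b.txt}
After op 6 (modify b.txt): modified={b.txt, c.txt} staged={a.txt, b.txt}
After op 7 (modify a.txt): modified={a.txt, b.txt, c.txt} staged={a.txt, b.txt}
After op 8 (git commit): modified={a.txt, b.txt, c.txt} staged={none}
After op 9 (modify b.txt): modified={a.txt, b.txt, c.txt} staged={none}
After op 10 (git add c.txt): modified={a.txt, b.txt} staged={c.txt}
After op 11 (modify c.txt): modified={a.txt, b.txt, c.txt} staged={c.txt}
After op 12 (git add b.txt): modified={a.txt, c.txt} staged={b.txt, c.txt}
After op 13 (modify b.txt): modified={a.txt, b.txt, c.txt} staged={b.txt, c.txt}
After op 14 (git add c.txt): modified={a.txt, b.txt} staged={b.txt, c.txt}
After op 15 (modify c.txt): modified={a.txt, b.txt, c.txt} staged={b.txt, c.txt}
After op 16 (git commit): modified={a.txt, b.txt, c.txt} staged={none}
After op 17 (git add a.txt): modified={b.txt, c.txt} staged={a.txt}
After op 18 (modify a.txt): modified={a.txt, b.txt, c.txt} staged={a.txt}
After op 19 (git commit): modified={a.txt, b.txt, c.txt} staged={none}
After op 20 (git add b.txt): modified={a.txt, c.txt} staged={b.txt}
After op 21 (git add c.txt): modified={a.txt} staged={b.txt, c.txt}
After op 22 (git add a.txt): modified={none} staged={a.txt, b.txt, c.txt}

Answer: a.txt, b.txt, c.txt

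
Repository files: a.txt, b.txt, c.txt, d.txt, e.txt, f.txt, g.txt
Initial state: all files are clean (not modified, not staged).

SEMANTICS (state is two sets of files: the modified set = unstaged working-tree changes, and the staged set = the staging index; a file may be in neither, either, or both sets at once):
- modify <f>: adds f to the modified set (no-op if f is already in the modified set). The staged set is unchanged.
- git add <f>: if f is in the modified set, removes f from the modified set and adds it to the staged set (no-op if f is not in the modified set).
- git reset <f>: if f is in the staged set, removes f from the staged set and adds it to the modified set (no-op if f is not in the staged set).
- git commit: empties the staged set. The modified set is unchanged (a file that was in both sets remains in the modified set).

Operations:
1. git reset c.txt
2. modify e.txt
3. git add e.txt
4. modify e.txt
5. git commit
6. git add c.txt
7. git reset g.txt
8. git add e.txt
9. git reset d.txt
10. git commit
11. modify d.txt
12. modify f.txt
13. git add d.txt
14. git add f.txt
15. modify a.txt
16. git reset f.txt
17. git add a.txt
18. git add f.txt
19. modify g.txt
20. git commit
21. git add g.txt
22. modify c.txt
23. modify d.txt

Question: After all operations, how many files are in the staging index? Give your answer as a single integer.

After op 1 (git reset c.txt): modified={none} staged={none}
After op 2 (modify e.txt): modified={e.txt} staged={none}
After op 3 (git add e.txt): modified={none} staged={e.txt}
After op 4 (modify e.txt): modified={e.txt} staged={e.txt}
After op 5 (git commit): modified={e.txt} staged={none}
After op 6 (git add c.txt): modified={e.txt} staged={none}
After op 7 (git reset g.txt): modified={e.txt} staged={none}
After op 8 (git add e.txt): modified={none} staged={e.txt}
After op 9 (git reset d.txt): modified={none} staged={e.txt}
After op 10 (git commit): modified={none} staged={none}
After op 11 (modify d.txt): modified={d.txt} staged={none}
After op 12 (modify f.txt): modified={d.txt, f.txt} staged={none}
After op 13 (git add d.txt): modified={f.txt} staged={d.txt}
After op 14 (git add f.txt): modified={none} staged={d.txt, f.txt}
After op 15 (modify a.txt): modified={a.txt} staged={d.txt, f.txt}
After op 16 (git reset f.txt): modified={a.txt, f.txt} staged={d.txt}
After op 17 (git add a.txt): modified={f.txt} staged={a.txt, d.txt}
After op 18 (git add f.txt): modified={none} staged={a.txt, d.txt, f.txt}
After op 19 (modify g.txt): modified={g.txt} staged={a.txt, d.txt, f.txt}
After op 20 (git commit): modified={g.txt} staged={none}
After op 21 (git add g.txt): modified={none} staged={g.txt}
After op 22 (modify c.txt): modified={c.txt} staged={g.txt}
After op 23 (modify d.txt): modified={c.txt, d.txt} staged={g.txt}
Final staged set: {g.txt} -> count=1

Answer: 1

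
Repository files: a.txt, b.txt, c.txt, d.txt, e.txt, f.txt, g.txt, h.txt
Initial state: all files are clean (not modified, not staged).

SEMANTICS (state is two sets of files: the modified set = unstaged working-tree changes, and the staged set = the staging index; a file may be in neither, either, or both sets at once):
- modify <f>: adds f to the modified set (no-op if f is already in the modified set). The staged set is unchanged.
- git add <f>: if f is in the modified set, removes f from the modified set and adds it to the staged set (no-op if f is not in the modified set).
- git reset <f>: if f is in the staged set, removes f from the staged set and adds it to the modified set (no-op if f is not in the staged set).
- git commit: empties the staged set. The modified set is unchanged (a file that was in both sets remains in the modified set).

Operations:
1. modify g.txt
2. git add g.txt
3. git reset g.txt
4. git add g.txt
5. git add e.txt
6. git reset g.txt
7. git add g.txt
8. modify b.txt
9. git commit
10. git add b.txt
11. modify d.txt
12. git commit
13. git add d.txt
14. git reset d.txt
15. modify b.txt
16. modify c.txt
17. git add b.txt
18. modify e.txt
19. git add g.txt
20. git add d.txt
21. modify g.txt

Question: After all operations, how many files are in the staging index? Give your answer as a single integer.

After op 1 (modify g.txt): modified={g.txt} staged={none}
After op 2 (git add g.txt): modified={none} staged={g.txt}
After op 3 (git reset g.txt): modified={g.txt} staged={none}
After op 4 (git add g.txt): modified={none} staged={g.txt}
After op 5 (git add e.txt): modified={none} staged={g.txt}
After op 6 (git reset g.txt): modified={g.txt} staged={none}
After op 7 (git add g.txt): modified={none} staged={g.txt}
After op 8 (modify b.txt): modified={b.txt} staged={g.txt}
After op 9 (git commit): modified={b.txt} staged={none}
After op 10 (git add b.txt): modified={none} staged={b.txt}
After op 11 (modify d.txt): modified={d.txt} staged={b.txt}
After op 12 (git commit): modified={d.txt} staged={none}
After op 13 (git add d.txt): modified={none} staged={d.txt}
After op 14 (git reset d.txt): modified={d.txt} staged={none}
After op 15 (modify b.txt): modified={b.txt, d.txt} staged={none}
After op 16 (modify c.txt): modified={b.txt, c.txt, d.txt} staged={none}
After op 17 (git add b.txt): modified={c.txt, d.txt} staged={b.txt}
After op 18 (modify e.txt): modified={c.txt, d.txt, e.txt} staged={b.txt}
After op 19 (git add g.txt): modified={c.txt, d.txt, e.txt} staged={b.txt}
After op 20 (git add d.txt): modified={c.txt, e.txt} staged={b.txt, d.txt}
After op 21 (modify g.txt): modified={c.txt, e.txt, g.txt} staged={b.txt, d.txt}
Final staged set: {b.txt, d.txt} -> count=2

Answer: 2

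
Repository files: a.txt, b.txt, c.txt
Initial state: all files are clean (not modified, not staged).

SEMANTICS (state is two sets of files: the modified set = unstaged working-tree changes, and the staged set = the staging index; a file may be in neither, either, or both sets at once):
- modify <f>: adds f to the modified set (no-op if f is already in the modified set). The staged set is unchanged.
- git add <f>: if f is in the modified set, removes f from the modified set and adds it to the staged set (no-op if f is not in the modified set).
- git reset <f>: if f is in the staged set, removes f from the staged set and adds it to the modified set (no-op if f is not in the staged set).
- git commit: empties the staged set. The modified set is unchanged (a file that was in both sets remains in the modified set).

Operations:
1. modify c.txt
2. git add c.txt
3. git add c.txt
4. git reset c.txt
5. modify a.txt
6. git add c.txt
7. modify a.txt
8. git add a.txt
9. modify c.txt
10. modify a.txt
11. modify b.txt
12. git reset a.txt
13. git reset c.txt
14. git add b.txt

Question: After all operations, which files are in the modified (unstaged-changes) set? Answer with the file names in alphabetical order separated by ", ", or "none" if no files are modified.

Answer: a.txt, c.txt

Derivation:
After op 1 (modify c.txt): modified={c.txt} staged={none}
After op 2 (git add c.txt): modified={none} staged={c.txt}
After op 3 (git add c.txt): modified={none} staged={c.txt}
After op 4 (git reset c.txt): modified={c.txt} staged={none}
After op 5 (modify a.txt): modified={a.txt, c.txt} staged={none}
After op 6 (git add c.txt): modified={a.txt} staged={c.txt}
After op 7 (modify a.txt): modified={a.txt} staged={c.txt}
After op 8 (git add a.txt): modified={none} staged={a.txt, c.txt}
After op 9 (modify c.txt): modified={c.txt} staged={a.txt, c.txt}
After op 10 (modify a.txt): modified={a.txt, c.txt} staged={a.txt, c.txt}
After op 11 (modify b.txt): modified={a.txt, b.txt, c.txt} staged={a.txt, c.txt}
After op 12 (git reset a.txt): modified={a.txt, b.txt, c.txt} staged={c.txt}
After op 13 (git reset c.txt): modified={a.txt, b.txt, c.txt} staged={none}
After op 14 (git add b.txt): modified={a.txt, c.txt} staged={b.txt}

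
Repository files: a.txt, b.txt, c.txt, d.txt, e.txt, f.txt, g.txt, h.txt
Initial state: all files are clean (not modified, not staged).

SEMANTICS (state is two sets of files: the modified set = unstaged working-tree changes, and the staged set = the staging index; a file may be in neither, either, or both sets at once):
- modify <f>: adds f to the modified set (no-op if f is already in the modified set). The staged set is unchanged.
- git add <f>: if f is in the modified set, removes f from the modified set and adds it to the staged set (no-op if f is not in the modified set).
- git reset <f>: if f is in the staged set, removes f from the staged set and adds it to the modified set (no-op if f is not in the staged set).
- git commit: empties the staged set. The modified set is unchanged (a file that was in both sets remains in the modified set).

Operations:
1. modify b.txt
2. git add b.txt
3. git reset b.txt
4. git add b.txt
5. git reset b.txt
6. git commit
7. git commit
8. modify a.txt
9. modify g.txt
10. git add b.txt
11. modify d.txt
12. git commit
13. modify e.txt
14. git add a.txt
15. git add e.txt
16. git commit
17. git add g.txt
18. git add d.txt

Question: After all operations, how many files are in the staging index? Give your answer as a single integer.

Answer: 2

Derivation:
After op 1 (modify b.txt): modified={b.txt} staged={none}
After op 2 (git add b.txt): modified={none} staged={b.txt}
After op 3 (git reset b.txt): modified={b.txt} staged={none}
After op 4 (git add b.txt): modified={none} staged={b.txt}
After op 5 (git reset b.txt): modified={b.txt} staged={none}
After op 6 (git commit): modified={b.txt} staged={none}
After op 7 (git commit): modified={b.txt} staged={none}
After op 8 (modify a.txt): modified={a.txt, b.txt} staged={none}
After op 9 (modify g.txt): modified={a.txt, b.txt, g.txt} staged={none}
After op 10 (git add b.txt): modified={a.txt, g.txt} staged={b.txt}
After op 11 (modify d.txt): modified={a.txt, d.txt, g.txt} staged={b.txt}
After op 12 (git commit): modified={a.txt, d.txt, g.txt} staged={none}
After op 13 (modify e.txt): modified={a.txt, d.txt, e.txt, g.txt} staged={none}
After op 14 (git add a.txt): modified={d.txt, e.txt, g.txt} staged={a.txt}
After op 15 (git add e.txt): modified={d.txt, g.txt} staged={a.txt, e.txt}
After op 16 (git commit): modified={d.txt, g.txt} staged={none}
After op 17 (git add g.txt): modified={d.txt} staged={g.txt}
After op 18 (git add d.txt): modified={none} staged={d.txt, g.txt}
Final staged set: {d.txt, g.txt} -> count=2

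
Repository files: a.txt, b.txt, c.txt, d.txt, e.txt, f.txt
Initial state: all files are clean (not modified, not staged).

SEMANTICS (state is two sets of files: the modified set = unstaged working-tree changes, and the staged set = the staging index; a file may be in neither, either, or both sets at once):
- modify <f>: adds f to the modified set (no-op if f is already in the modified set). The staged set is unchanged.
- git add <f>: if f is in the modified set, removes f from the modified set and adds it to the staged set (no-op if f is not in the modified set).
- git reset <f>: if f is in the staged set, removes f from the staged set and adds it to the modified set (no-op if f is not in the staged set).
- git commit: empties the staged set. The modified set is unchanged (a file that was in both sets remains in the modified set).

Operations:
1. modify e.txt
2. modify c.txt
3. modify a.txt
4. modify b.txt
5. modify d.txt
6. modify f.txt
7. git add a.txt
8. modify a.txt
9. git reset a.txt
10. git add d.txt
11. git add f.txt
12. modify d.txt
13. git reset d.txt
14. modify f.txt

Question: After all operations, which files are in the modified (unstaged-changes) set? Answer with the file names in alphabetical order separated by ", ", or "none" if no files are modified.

Answer: a.txt, b.txt, c.txt, d.txt, e.txt, f.txt

Derivation:
After op 1 (modify e.txt): modified={e.txt} staged={none}
After op 2 (modify c.txt): modified={c.txt, e.txt} staged={none}
After op 3 (modify a.txt): modified={a.txt, c.txt, e.txt} staged={none}
After op 4 (modify b.txt): modified={a.txt, b.txt, c.txt, e.txt} staged={none}
After op 5 (modify d.txt): modified={a.txt, b.txt, c.txt, d.txt, e.txt} staged={none}
After op 6 (modify f.txt): modified={a.txt, b.txt, c.txt, d.txt, e.txt, f.txt} staged={none}
After op 7 (git add a.txt): modified={b.txt, c.txt, d.txt, e.txt, f.txt} staged={a.txt}
After op 8 (modify a.txt): modified={a.txt, b.txt, c.txt, d.txt, e.txt, f.txt} staged={a.txt}
After op 9 (git reset a.txt): modified={a.txt, b.txt, c.txt, d.txt, e.txt, f.txt} staged={none}
After op 10 (git add d.txt): modified={a.txt, b.txt, c.txt, e.txt, f.txt} staged={d.txt}
After op 11 (git add f.txt): modified={a.txt, b.txt, c.txt, e.txt} staged={d.txt, f.txt}
After op 12 (modify d.txt): modified={a.txt, b.txt, c.txt, d.txt, e.txt} staged={d.txt, f.txt}
After op 13 (git reset d.txt): modified={a.txt, b.txt, c.txt, d.txt, e.txt} staged={f.txt}
After op 14 (modify f.txt): modified={a.txt, b.txt, c.txt, d.txt, e.txt, f.txt} staged={f.txt}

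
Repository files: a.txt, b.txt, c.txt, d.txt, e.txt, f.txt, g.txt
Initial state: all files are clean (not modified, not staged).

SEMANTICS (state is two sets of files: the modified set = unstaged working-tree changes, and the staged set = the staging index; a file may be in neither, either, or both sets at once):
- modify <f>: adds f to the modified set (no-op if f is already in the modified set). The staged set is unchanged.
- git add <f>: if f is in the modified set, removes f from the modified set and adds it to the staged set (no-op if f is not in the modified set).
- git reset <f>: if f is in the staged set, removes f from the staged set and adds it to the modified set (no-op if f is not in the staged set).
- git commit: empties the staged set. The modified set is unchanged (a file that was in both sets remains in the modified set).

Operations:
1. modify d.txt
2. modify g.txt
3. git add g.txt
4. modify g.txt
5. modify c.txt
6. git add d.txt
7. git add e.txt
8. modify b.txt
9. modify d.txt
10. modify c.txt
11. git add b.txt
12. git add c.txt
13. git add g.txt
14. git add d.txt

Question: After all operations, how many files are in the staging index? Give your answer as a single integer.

After op 1 (modify d.txt): modified={d.txt} staged={none}
After op 2 (modify g.txt): modified={d.txt, g.txt} staged={none}
After op 3 (git add g.txt): modified={d.txt} staged={g.txt}
After op 4 (modify g.txt): modified={d.txt, g.txt} staged={g.txt}
After op 5 (modify c.txt): modified={c.txt, d.txt, g.txt} staged={g.txt}
After op 6 (git add d.txt): modified={c.txt, g.txt} staged={d.txt, g.txt}
After op 7 (git add e.txt): modified={c.txt, g.txt} staged={d.txt, g.txt}
After op 8 (modify b.txt): modified={b.txt, c.txt, g.txt} staged={d.txt, g.txt}
After op 9 (modify d.txt): modified={b.txt, c.txt, d.txt, g.txt} staged={d.txt, g.txt}
After op 10 (modify c.txt): modified={b.txt, c.txt, d.txt, g.txt} staged={d.txt, g.txt}
After op 11 (git add b.txt): modified={c.txt, d.txt, g.txt} staged={b.txt, d.txt, g.txt}
After op 12 (git add c.txt): modified={d.txt, g.txt} staged={b.txt, c.txt, d.txt, g.txt}
After op 13 (git add g.txt): modified={d.txt} staged={b.txt, c.txt, d.txt, g.txt}
After op 14 (git add d.txt): modified={none} staged={b.txt, c.txt, d.txt, g.txt}
Final staged set: {b.txt, c.txt, d.txt, g.txt} -> count=4

Answer: 4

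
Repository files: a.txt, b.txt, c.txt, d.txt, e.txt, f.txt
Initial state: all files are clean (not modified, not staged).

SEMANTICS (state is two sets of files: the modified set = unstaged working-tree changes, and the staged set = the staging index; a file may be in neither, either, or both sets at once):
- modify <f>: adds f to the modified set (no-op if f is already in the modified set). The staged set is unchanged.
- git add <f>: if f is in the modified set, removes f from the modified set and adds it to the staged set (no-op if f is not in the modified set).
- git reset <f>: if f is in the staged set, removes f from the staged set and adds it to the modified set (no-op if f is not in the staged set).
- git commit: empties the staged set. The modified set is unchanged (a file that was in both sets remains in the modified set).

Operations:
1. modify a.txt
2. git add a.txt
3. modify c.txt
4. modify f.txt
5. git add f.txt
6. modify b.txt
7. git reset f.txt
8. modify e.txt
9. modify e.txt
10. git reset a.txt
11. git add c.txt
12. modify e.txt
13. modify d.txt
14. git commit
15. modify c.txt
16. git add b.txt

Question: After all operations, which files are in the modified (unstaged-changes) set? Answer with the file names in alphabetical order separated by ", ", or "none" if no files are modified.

Answer: a.txt, c.txt, d.txt, e.txt, f.txt

Derivation:
After op 1 (modify a.txt): modified={a.txt} staged={none}
After op 2 (git add a.txt): modified={none} staged={a.txt}
After op 3 (modify c.txt): modified={c.txt} staged={a.txt}
After op 4 (modify f.txt): modified={c.txt, f.txt} staged={a.txt}
After op 5 (git add f.txt): modified={c.txt} staged={a.txt, f.txt}
After op 6 (modify b.txt): modified={b.txt, c.txt} staged={a.txt, f.txt}
After op 7 (git reset f.txt): modified={b.txt, c.txt, f.txt} staged={a.txt}
After op 8 (modify e.txt): modified={b.txt, c.txt, e.txt, f.txt} staged={a.txt}
After op 9 (modify e.txt): modified={b.txt, c.txt, e.txt, f.txt} staged={a.txt}
After op 10 (git reset a.txt): modified={a.txt, b.txt, c.txt, e.txt, f.txt} staged={none}
After op 11 (git add c.txt): modified={a.txt, b.txt, e.txt, f.txt} staged={c.txt}
After op 12 (modify e.txt): modified={a.txt, b.txt, e.txt, f.txt} staged={c.txt}
After op 13 (modify d.txt): modified={a.txt, b.txt, d.txt, e.txt, f.txt} staged={c.txt}
After op 14 (git commit): modified={a.txt, b.txt, d.txt, e.txt, f.txt} staged={none}
After op 15 (modify c.txt): modified={a.txt, b.txt, c.txt, d.txt, e.txt, f.txt} staged={none}
After op 16 (git add b.txt): modified={a.txt, c.txt, d.txt, e.txt, f.txt} staged={b.txt}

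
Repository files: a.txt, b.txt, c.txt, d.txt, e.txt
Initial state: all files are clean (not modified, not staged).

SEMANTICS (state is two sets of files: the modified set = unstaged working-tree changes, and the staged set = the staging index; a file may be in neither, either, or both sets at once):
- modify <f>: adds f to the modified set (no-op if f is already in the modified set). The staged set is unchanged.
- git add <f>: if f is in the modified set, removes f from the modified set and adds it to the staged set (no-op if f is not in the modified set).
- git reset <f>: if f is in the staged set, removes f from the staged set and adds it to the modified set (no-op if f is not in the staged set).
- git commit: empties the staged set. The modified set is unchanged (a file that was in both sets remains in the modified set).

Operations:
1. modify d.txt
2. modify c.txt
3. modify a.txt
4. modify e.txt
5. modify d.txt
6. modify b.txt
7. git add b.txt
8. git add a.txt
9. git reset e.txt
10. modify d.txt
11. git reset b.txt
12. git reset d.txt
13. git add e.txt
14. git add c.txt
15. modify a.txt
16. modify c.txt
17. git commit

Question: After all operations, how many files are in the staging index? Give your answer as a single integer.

After op 1 (modify d.txt): modified={d.txt} staged={none}
After op 2 (modify c.txt): modified={c.txt, d.txt} staged={none}
After op 3 (modify a.txt): modified={a.txt, c.txt, d.txt} staged={none}
After op 4 (modify e.txt): modified={a.txt, c.txt, d.txt, e.txt} staged={none}
After op 5 (modify d.txt): modified={a.txt, c.txt, d.txt, e.txt} staged={none}
After op 6 (modify b.txt): modified={a.txt, b.txt, c.txt, d.txt, e.txt} staged={none}
After op 7 (git add b.txt): modified={a.txt, c.txt, d.txt, e.txt} staged={b.txt}
After op 8 (git add a.txt): modified={c.txt, d.txt, e.txt} staged={a.txt, b.txt}
After op 9 (git reset e.txt): modified={c.txt, d.txt, e.txt} staged={a.txt, b.txt}
After op 10 (modify d.txt): modified={c.txt, d.txt, e.txt} staged={a.txt, b.txt}
After op 11 (git reset b.txt): modified={b.txt, c.txt, d.txt, e.txt} staged={a.txt}
After op 12 (git reset d.txt): modified={b.txt, c.txt, d.txt, e.txt} staged={a.txt}
After op 13 (git add e.txt): modified={b.txt, c.txt, d.txt} staged={a.txt, e.txt}
After op 14 (git add c.txt): modified={b.txt, d.txt} staged={a.txt, c.txt, e.txt}
After op 15 (modify a.txt): modified={a.txt, b.txt, d.txt} staged={a.txt, c.txt, e.txt}
After op 16 (modify c.txt): modified={a.txt, b.txt, c.txt, d.txt} staged={a.txt, c.txt, e.txt}
After op 17 (git commit): modified={a.txt, b.txt, c.txt, d.txt} staged={none}
Final staged set: {none} -> count=0

Answer: 0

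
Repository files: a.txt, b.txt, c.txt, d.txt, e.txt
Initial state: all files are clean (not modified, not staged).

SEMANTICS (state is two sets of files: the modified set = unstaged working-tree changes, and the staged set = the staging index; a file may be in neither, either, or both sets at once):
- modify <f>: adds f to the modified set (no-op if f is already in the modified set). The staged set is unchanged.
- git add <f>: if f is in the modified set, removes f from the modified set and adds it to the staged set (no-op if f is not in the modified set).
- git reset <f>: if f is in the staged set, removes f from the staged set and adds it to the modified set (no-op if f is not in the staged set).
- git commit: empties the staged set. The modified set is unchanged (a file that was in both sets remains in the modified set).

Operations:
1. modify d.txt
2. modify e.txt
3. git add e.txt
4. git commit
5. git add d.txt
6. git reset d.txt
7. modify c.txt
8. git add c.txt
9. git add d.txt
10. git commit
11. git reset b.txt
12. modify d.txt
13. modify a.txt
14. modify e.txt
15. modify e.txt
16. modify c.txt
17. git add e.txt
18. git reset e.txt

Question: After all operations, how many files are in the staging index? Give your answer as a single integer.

After op 1 (modify d.txt): modified={d.txt} staged={none}
After op 2 (modify e.txt): modified={d.txt, e.txt} staged={none}
After op 3 (git add e.txt): modified={d.txt} staged={e.txt}
After op 4 (git commit): modified={d.txt} staged={none}
After op 5 (git add d.txt): modified={none} staged={d.txt}
After op 6 (git reset d.txt): modified={d.txt} staged={none}
After op 7 (modify c.txt): modified={c.txt, d.txt} staged={none}
After op 8 (git add c.txt): modified={d.txt} staged={c.txt}
After op 9 (git add d.txt): modified={none} staged={c.txt, d.txt}
After op 10 (git commit): modified={none} staged={none}
After op 11 (git reset b.txt): modified={none} staged={none}
After op 12 (modify d.txt): modified={d.txt} staged={none}
After op 13 (modify a.txt): modified={a.txt, d.txt} staged={none}
After op 14 (modify e.txt): modified={a.txt, d.txt, e.txt} staged={none}
After op 15 (modify e.txt): modified={a.txt, d.txt, e.txt} staged={none}
After op 16 (modify c.txt): modified={a.txt, c.txt, d.txt, e.txt} staged={none}
After op 17 (git add e.txt): modified={a.txt, c.txt, d.txt} staged={e.txt}
After op 18 (git reset e.txt): modified={a.txt, c.txt, d.txt, e.txt} staged={none}
Final staged set: {none} -> count=0

Answer: 0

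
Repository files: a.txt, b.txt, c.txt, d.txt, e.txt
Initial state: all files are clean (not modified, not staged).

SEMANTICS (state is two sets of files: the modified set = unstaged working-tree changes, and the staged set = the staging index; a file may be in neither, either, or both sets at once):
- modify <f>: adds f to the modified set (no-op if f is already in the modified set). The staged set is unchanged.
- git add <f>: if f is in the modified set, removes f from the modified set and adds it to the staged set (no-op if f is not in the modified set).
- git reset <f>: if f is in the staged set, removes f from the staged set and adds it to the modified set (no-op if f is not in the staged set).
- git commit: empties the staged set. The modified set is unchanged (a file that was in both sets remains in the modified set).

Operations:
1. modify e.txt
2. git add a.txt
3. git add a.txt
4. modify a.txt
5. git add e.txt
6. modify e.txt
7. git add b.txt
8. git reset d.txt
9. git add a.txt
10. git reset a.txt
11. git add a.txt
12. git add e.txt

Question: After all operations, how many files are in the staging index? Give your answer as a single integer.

Answer: 2

Derivation:
After op 1 (modify e.txt): modified={e.txt} staged={none}
After op 2 (git add a.txt): modified={e.txt} staged={none}
After op 3 (git add a.txt): modified={e.txt} staged={none}
After op 4 (modify a.txt): modified={a.txt, e.txt} staged={none}
After op 5 (git add e.txt): modified={a.txt} staged={e.txt}
After op 6 (modify e.txt): modified={a.txt, e.txt} staged={e.txt}
After op 7 (git add b.txt): modified={a.txt, e.txt} staged={e.txt}
After op 8 (git reset d.txt): modified={a.txt, e.txt} staged={e.txt}
After op 9 (git add a.txt): modified={e.txt} staged={a.txt, e.txt}
After op 10 (git reset a.txt): modified={a.txt, e.txt} staged={e.txt}
After op 11 (git add a.txt): modified={e.txt} staged={a.txt, e.txt}
After op 12 (git add e.txt): modified={none} staged={a.txt, e.txt}
Final staged set: {a.txt, e.txt} -> count=2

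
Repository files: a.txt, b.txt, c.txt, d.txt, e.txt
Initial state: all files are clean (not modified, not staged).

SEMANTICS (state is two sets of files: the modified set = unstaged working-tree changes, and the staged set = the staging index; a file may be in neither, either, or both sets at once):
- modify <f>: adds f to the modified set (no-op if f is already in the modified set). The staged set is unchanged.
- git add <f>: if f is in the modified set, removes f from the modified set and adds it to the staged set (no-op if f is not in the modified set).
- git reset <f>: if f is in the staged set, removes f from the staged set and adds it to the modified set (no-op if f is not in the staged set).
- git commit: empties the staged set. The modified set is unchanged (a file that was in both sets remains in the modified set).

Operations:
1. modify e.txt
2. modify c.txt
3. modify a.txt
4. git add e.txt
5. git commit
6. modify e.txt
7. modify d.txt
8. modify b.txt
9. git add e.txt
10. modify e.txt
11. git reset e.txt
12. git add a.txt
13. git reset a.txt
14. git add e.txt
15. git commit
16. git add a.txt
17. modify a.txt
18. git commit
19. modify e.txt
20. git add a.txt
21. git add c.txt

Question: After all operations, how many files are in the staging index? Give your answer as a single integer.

Answer: 2

Derivation:
After op 1 (modify e.txt): modified={e.txt} staged={none}
After op 2 (modify c.txt): modified={c.txt, e.txt} staged={none}
After op 3 (modify a.txt): modified={a.txt, c.txt, e.txt} staged={none}
After op 4 (git add e.txt): modified={a.txt, c.txt} staged={e.txt}
After op 5 (git commit): modified={a.txt, c.txt} staged={none}
After op 6 (modify e.txt): modified={a.txt, c.txt, e.txt} staged={none}
After op 7 (modify d.txt): modified={a.txt, c.txt, d.txt, e.txt} staged={none}
After op 8 (modify b.txt): modified={a.txt, b.txt, c.txt, d.txt, e.txt} staged={none}
After op 9 (git add e.txt): modified={a.txt, b.txt, c.txt, d.txt} staged={e.txt}
After op 10 (modify e.txt): modified={a.txt, b.txt, c.txt, d.txt, e.txt} staged={e.txt}
After op 11 (git reset e.txt): modified={a.txt, b.txt, c.txt, d.txt, e.txt} staged={none}
After op 12 (git add a.txt): modified={b.txt, c.txt, d.txt, e.txt} staged={a.txt}
After op 13 (git reset a.txt): modified={a.txt, b.txt, c.txt, d.txt, e.txt} staged={none}
After op 14 (git add e.txt): modified={a.txt, b.txt, c.txt, d.txt} staged={e.txt}
After op 15 (git commit): modified={a.txt, b.txt, c.txt, d.txt} staged={none}
After op 16 (git add a.txt): modified={b.txt, c.txt, d.txt} staged={a.txt}
After op 17 (modify a.txt): modified={a.txt, b.txt, c.txt, d.txt} staged={a.txt}
After op 18 (git commit): modified={a.txt, b.txt, c.txt, d.txt} staged={none}
After op 19 (modify e.txt): modified={a.txt, b.txt, c.txt, d.txt, e.txt} staged={none}
After op 20 (git add a.txt): modified={b.txt, c.txt, d.txt, e.txt} staged={a.txt}
After op 21 (git add c.txt): modified={b.txt, d.txt, e.txt} staged={a.txt, c.txt}
Final staged set: {a.txt, c.txt} -> count=2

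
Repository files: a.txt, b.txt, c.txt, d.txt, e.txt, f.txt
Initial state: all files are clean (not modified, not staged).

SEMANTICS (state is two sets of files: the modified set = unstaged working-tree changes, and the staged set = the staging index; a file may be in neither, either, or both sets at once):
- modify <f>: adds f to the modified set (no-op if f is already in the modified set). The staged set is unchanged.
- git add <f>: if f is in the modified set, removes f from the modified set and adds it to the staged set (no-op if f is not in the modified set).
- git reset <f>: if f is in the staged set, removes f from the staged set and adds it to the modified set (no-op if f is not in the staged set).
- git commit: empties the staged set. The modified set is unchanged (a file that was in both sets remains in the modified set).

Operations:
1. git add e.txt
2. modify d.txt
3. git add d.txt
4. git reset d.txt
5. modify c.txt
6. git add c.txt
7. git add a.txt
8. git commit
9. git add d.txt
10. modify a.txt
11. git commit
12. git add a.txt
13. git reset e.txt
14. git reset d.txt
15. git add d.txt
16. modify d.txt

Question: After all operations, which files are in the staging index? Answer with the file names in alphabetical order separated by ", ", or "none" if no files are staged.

After op 1 (git add e.txt): modified={none} staged={none}
After op 2 (modify d.txt): modified={d.txt} staged={none}
After op 3 (git add d.txt): modified={none} staged={d.txt}
After op 4 (git reset d.txt): modified={d.txt} staged={none}
After op 5 (modify c.txt): modified={c.txt, d.txt} staged={none}
After op 6 (git add c.txt): modified={d.txt} staged={c.txt}
After op 7 (git add a.txt): modified={d.txt} staged={c.txt}
After op 8 (git commit): modified={d.txt} staged={none}
After op 9 (git add d.txt): modified={none} staged={d.txt}
After op 10 (modify a.txt): modified={a.txt} staged={d.txt}
After op 11 (git commit): modified={a.txt} staged={none}
After op 12 (git add a.txt): modified={none} staged={a.txt}
After op 13 (git reset e.txt): modified={none} staged={a.txt}
After op 14 (git reset d.txt): modified={none} staged={a.txt}
After op 15 (git add d.txt): modified={none} staged={a.txt}
After op 16 (modify d.txt): modified={d.txt} staged={a.txt}

Answer: a.txt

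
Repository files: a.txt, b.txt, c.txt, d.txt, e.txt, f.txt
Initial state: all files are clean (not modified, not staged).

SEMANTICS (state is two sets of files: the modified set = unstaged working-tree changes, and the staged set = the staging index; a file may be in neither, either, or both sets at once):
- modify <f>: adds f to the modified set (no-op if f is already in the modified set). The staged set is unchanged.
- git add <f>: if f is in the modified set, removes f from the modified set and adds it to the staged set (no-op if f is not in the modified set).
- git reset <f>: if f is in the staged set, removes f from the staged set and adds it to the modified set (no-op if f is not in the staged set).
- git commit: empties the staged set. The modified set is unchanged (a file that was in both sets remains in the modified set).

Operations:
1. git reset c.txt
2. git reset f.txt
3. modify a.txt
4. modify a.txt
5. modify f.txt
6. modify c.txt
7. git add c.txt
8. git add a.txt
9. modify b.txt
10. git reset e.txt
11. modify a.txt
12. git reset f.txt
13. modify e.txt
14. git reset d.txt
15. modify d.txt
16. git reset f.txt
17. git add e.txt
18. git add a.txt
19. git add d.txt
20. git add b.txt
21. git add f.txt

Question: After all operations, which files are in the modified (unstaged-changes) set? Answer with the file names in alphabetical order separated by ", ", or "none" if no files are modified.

Answer: none

Derivation:
After op 1 (git reset c.txt): modified={none} staged={none}
After op 2 (git reset f.txt): modified={none} staged={none}
After op 3 (modify a.txt): modified={a.txt} staged={none}
After op 4 (modify a.txt): modified={a.txt} staged={none}
After op 5 (modify f.txt): modified={a.txt, f.txt} staged={none}
After op 6 (modify c.txt): modified={a.txt, c.txt, f.txt} staged={none}
After op 7 (git add c.txt): modified={a.txt, f.txt} staged={c.txt}
After op 8 (git add a.txt): modified={f.txt} staged={a.txt, c.txt}
After op 9 (modify b.txt): modified={b.txt, f.txt} staged={a.txt, c.txt}
After op 10 (git reset e.txt): modified={b.txt, f.txt} staged={a.txt, c.txt}
After op 11 (modify a.txt): modified={a.txt, b.txt, f.txt} staged={a.txt, c.txt}
After op 12 (git reset f.txt): modified={a.txt, b.txt, f.txt} staged={a.txt, c.txt}
After op 13 (modify e.txt): modified={a.txt, b.txt, e.txt, f.txt} staged={a.txt, c.txt}
After op 14 (git reset d.txt): modified={a.txt, b.txt, e.txt, f.txt} staged={a.txt, c.txt}
After op 15 (modify d.txt): modified={a.txt, b.txt, d.txt, e.txt, f.txt} staged={a.txt, c.txt}
After op 16 (git reset f.txt): modified={a.txt, b.txt, d.txt, e.txt, f.txt} staged={a.txt, c.txt}
After op 17 (git add e.txt): modified={a.txt, b.txt, d.txt, f.txt} staged={a.txt, c.txt, e.txt}
After op 18 (git add a.txt): modified={b.txt, d.txt, f.txt} staged={a.txt, c.txt, e.txt}
After op 19 (git add d.txt): modified={b.txt, f.txt} staged={a.txt, c.txt, d.txt, e.txt}
After op 20 (git add b.txt): modified={f.txt} staged={a.txt, b.txt, c.txt, d.txt, e.txt}
After op 21 (git add f.txt): modified={none} staged={a.txt, b.txt, c.txt, d.txt, e.txt, f.txt}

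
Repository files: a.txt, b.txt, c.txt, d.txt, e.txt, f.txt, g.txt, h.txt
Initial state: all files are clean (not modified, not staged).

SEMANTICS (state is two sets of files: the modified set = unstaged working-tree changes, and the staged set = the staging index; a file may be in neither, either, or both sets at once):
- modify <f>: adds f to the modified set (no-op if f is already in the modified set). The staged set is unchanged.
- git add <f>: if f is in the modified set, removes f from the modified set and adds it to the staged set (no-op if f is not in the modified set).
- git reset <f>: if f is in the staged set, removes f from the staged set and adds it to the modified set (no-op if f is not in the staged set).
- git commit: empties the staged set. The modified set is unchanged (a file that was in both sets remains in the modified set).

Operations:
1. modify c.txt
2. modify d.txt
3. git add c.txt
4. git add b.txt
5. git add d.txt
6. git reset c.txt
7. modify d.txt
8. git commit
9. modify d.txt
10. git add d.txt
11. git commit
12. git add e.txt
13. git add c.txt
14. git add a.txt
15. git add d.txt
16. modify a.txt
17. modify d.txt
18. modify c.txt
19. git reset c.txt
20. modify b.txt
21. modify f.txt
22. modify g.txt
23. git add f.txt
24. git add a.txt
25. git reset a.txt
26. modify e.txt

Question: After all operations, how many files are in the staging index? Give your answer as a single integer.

After op 1 (modify c.txt): modified={c.txt} staged={none}
After op 2 (modify d.txt): modified={c.txt, d.txt} staged={none}
After op 3 (git add c.txt): modified={d.txt} staged={c.txt}
After op 4 (git add b.txt): modified={d.txt} staged={c.txt}
After op 5 (git add d.txt): modified={none} staged={c.txt, d.txt}
After op 6 (git reset c.txt): modified={c.txt} staged={d.txt}
After op 7 (modify d.txt): modified={c.txt, d.txt} staged={d.txt}
After op 8 (git commit): modified={c.txt, d.txt} staged={none}
After op 9 (modify d.txt): modified={c.txt, d.txt} staged={none}
After op 10 (git add d.txt): modified={c.txt} staged={d.txt}
After op 11 (git commit): modified={c.txt} staged={none}
After op 12 (git add e.txt): modified={c.txt} staged={none}
After op 13 (git add c.txt): modified={none} staged={c.txt}
After op 14 (git add a.txt): modified={none} staged={c.txt}
After op 15 (git add d.txt): modified={none} staged={c.txt}
After op 16 (modify a.txt): modified={a.txt} staged={c.txt}
After op 17 (modify d.txt): modified={a.txt, d.txt} staged={c.txt}
After op 18 (modify c.txt): modified={a.txt, c.txt, d.txt} staged={c.txt}
After op 19 (git reset c.txt): modified={a.txt, c.txt, d.txt} staged={none}
After op 20 (modify b.txt): modified={a.txt, b.txt, c.txt, d.txt} staged={none}
After op 21 (modify f.txt): modified={a.txt, b.txt, c.txt, d.txt, f.txt} staged={none}
After op 22 (modify g.txt): modified={a.txt, b.txt, c.txt, d.txt, f.txt, g.txt} staged={none}
After op 23 (git add f.txt): modified={a.txt, b.txt, c.txt, d.txt, g.txt} staged={f.txt}
After op 24 (git add a.txt): modified={b.txt, c.txt, d.txt, g.txt} staged={a.txt, f.txt}
After op 25 (git reset a.txt): modified={a.txt, b.txt, c.txt, d.txt, g.txt} staged={f.txt}
After op 26 (modify e.txt): modified={a.txt, b.txt, c.txt, d.txt, e.txt, g.txt} staged={f.txt}
Final staged set: {f.txt} -> count=1

Answer: 1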